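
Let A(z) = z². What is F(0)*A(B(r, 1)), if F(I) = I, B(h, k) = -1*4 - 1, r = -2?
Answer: 0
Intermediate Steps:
B(h, k) = -5 (B(h, k) = -4 - 1 = -5)
F(0)*A(B(r, 1)) = 0*(-5)² = 0*25 = 0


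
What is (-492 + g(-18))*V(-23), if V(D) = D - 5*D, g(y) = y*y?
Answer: -15456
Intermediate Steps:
g(y) = y**2
V(D) = -4*D
(-492 + g(-18))*V(-23) = (-492 + (-18)**2)*(-4*(-23)) = (-492 + 324)*92 = -168*92 = -15456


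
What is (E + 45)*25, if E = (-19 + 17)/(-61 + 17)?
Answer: 24775/22 ≈ 1126.1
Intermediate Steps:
E = 1/22 (E = -2/(-44) = -2*(-1/44) = 1/22 ≈ 0.045455)
(E + 45)*25 = (1/22 + 45)*25 = (991/22)*25 = 24775/22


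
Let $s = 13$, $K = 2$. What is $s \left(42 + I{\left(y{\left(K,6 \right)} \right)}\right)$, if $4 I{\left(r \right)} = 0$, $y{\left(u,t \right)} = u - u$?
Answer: $546$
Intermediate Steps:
$y{\left(u,t \right)} = 0$
$I{\left(r \right)} = 0$ ($I{\left(r \right)} = \frac{1}{4} \cdot 0 = 0$)
$s \left(42 + I{\left(y{\left(K,6 \right)} \right)}\right) = 13 \left(42 + 0\right) = 13 \cdot 42 = 546$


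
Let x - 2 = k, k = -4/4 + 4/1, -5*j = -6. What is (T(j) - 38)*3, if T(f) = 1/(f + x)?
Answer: -3519/31 ≈ -113.52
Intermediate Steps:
j = 6/5 (j = -⅕*(-6) = 6/5 ≈ 1.2000)
k = 3 (k = -4*¼ + 4*1 = -1 + 4 = 3)
x = 5 (x = 2 + 3 = 5)
T(f) = 1/(5 + f) (T(f) = 1/(f + 5) = 1/(5 + f))
(T(j) - 38)*3 = (1/(5 + 6/5) - 38)*3 = (1/(31/5) - 38)*3 = (5/31 - 38)*3 = -1173/31*3 = -3519/31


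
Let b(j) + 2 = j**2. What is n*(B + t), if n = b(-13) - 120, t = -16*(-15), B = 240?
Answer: 22560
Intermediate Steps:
t = 240
b(j) = -2 + j**2
n = 47 (n = (-2 + (-13)**2) - 120 = (-2 + 169) - 120 = 167 - 120 = 47)
n*(B + t) = 47*(240 + 240) = 47*480 = 22560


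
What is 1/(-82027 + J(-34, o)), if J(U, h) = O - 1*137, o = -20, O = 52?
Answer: -1/82112 ≈ -1.2178e-5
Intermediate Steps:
J(U, h) = -85 (J(U, h) = 52 - 1*137 = 52 - 137 = -85)
1/(-82027 + J(-34, o)) = 1/(-82027 - 85) = 1/(-82112) = -1/82112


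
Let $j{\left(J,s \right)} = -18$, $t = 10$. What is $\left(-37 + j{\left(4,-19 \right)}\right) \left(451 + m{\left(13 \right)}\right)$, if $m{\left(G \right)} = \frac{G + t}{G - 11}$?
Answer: $- \frac{50875}{2} \approx -25438.0$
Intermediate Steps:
$m{\left(G \right)} = \frac{10 + G}{-11 + G}$ ($m{\left(G \right)} = \frac{G + 10}{G - 11} = \frac{10 + G}{-11 + G}$)
$\left(-37 + j{\left(4,-19 \right)}\right) \left(451 + m{\left(13 \right)}\right) = \left(-37 - 18\right) \left(451 + \frac{10 + 13}{-11 + 13}\right) = - 55 \left(451 + \frac{1}{2} \cdot 23\right) = - 55 \left(451 + \frac{23}{2}\right) = \left(-55\right) \frac{925}{2} = - \frac{50875}{2}$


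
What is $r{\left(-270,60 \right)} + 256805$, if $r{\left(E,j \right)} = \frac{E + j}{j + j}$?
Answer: $\frac{1027213}{4} \approx 2.568 \cdot 10^{5}$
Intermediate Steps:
$r{\left(E,j \right)} = \frac{E + j}{2 j}$
$r{\left(-270,60 \right)} + 256805 = \frac{-270 + 60}{2 \cdot 60} + 256805 = \frac{1}{2} \cdot \frac{1}{60} \left(-210\right) + 256805 = - \frac{7}{4} + 256805 = \frac{1027213}{4}$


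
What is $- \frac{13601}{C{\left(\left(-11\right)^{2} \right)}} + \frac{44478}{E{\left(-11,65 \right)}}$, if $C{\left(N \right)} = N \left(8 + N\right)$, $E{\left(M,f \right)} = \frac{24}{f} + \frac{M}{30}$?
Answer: $\frac{270760256179}{15609} \approx 1.7346 \cdot 10^{7}$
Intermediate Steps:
$E{\left(M,f \right)} = \frac{24}{f} + \frac{M}{30}$ ($E{\left(M,f \right)} = \frac{24}{f} + M \frac{1}{30} = \frac{24}{f} + \frac{M}{30}$)
$- \frac{13601}{C{\left(\left(-11\right)^{2} \right)}} + \frac{44478}{E{\left(-11,65 \right)}} = - \frac{13601}{\left(-11\right)^{2} \left(8 + \left(-11\right)^{2}\right)} + \frac{44478}{\frac{24}{65} + \frac{1}{30} \left(-11\right)} = - \frac{13601}{121 \left(8 + 121\right)} + \frac{44478}{24 \cdot \frac{1}{65} - \frac{11}{30}} = - \frac{13601}{121 \cdot 129} + \frac{44478}{\frac{24}{65} - \frac{11}{30}} = - \frac{13601}{15609} + 44478 \frac{1}{\frac{1}{390}} = \left(-13601\right) \frac{1}{15609} + 44478 \cdot 390 = - \frac{13601}{15609} + 17346420 = \frac{270760256179}{15609}$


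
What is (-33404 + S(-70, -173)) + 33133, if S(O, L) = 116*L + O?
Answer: -20409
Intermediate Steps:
S(O, L) = O + 116*L
(-33404 + S(-70, -173)) + 33133 = (-33404 + (-70 + 116*(-173))) + 33133 = (-33404 + (-70 - 20068)) + 33133 = (-33404 - 20138) + 33133 = -53542 + 33133 = -20409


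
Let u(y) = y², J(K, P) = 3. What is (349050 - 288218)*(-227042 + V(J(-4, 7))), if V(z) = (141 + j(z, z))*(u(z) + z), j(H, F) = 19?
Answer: -13694621504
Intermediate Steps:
V(z) = 160*z + 160*z² (V(z) = (141 + 19)*(z² + z) = 160*(z + z²) = 160*z + 160*z²)
(349050 - 288218)*(-227042 + V(J(-4, 7))) = (349050 - 288218)*(-227042 + 160*3*(1 + 3)) = 60832*(-227042 + 160*3*4) = 60832*(-227042 + 1920) = 60832*(-225122) = -13694621504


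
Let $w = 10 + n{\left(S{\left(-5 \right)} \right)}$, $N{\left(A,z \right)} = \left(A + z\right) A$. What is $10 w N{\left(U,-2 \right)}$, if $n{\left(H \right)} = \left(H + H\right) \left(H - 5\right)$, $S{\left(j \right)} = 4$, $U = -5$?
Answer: $700$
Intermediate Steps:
$N{\left(A,z \right)} = A \left(A + z\right)$
$n{\left(H \right)} = 2 H \left(-5 + H\right)$
$w = 2$ ($w = 10 + 2 \cdot 4 \left(-5 + 4\right) = 10 + 2 \cdot 4 \left(-1\right) = 10 - 8 = 2$)
$10 w N{\left(U,-2 \right)} = 10 \cdot 2 \left(- 5 \left(-5 - 2\right)\right) = 20 \left(\left(-5\right) \left(-7\right)\right) = 20 \cdot 35 = 700$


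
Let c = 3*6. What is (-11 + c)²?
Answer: 49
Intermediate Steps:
c = 18
(-11 + c)² = (-11 + 18)² = 7² = 49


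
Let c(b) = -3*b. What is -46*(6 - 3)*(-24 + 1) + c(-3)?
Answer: 3183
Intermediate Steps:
-46*(6 - 3)*(-24 + 1) + c(-3) = -46*(6 - 3)*(-24 + 1) - 3*(-3) = -138*(-23) + 9 = -46*(-69) + 9 = 3174 + 9 = 3183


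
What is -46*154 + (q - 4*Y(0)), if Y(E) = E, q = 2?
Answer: -7082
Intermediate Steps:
-46*154 + (q - 4*Y(0)) = -46*154 + (2 - 4*0) = -7084 + (2 + 0) = -7084 + 2 = -7082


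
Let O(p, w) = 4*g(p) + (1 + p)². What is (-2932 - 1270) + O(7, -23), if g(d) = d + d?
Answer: -4082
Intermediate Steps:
g(d) = 2*d
O(p, w) = (1 + p)² + 8*p (O(p, w) = 4*(2*p) + (1 + p)² = 8*p + (1 + p)² = (1 + p)² + 8*p)
(-2932 - 1270) + O(7, -23) = (-2932 - 1270) + ((1 + 7)² + 8*7) = -4202 + (8² + 56) = -4202 + (64 + 56) = -4202 + 120 = -4082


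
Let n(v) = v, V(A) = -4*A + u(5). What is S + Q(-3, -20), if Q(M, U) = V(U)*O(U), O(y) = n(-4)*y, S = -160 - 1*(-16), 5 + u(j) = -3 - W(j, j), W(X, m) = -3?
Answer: 5856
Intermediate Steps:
u(j) = -5 (u(j) = -5 + (-3 - 1*(-3)) = -5 + (-3 + 3) = -5 + 0 = -5)
S = -144 (S = -160 + 16 = -144)
V(A) = -5 - 4*A (V(A) = -4*A - 5 = -5 - 4*A)
O(y) = -4*y
Q(M, U) = -4*U*(-5 - 4*U) (Q(M, U) = (-5 - 4*U)*(-4*U) = -4*U*(-5 - 4*U))
S + Q(-3, -20) = -144 + 4*(-20)*(5 + 4*(-20)) = -144 + 4*(-20)*(5 - 80) = -144 + 4*(-20)*(-75) = -144 + 6000 = 5856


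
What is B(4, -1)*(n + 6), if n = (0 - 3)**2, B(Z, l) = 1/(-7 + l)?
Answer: -15/8 ≈ -1.8750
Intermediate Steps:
n = 9 (n = (-3)**2 = 9)
B(4, -1)*(n + 6) = (9 + 6)/(-7 - 1) = 15/(-8) = -1/8*15 = -15/8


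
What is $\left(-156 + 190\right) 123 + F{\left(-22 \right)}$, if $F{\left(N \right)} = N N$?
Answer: $4666$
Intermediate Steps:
$F{\left(N \right)} = N^{2}$
$\left(-156 + 190\right) 123 + F{\left(-22 \right)} = \left(-156 + 190\right) 123 + \left(-22\right)^{2} = 34 \cdot 123 + 484 = 4182 + 484 = 4666$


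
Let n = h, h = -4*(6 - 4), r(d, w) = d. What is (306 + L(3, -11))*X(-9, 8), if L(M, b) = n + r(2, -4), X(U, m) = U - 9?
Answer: -5400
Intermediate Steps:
X(U, m) = -9 + U
h = -8 (h = -4*2 = -8)
n = -8
L(M, b) = -6 (L(M, b) = -8 + 2 = -6)
(306 + L(3, -11))*X(-9, 8) = (306 - 6)*(-9 - 9) = 300*(-18) = -5400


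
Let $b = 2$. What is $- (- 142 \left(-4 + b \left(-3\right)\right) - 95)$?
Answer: $-1325$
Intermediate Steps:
$- (- 142 \left(-4 + b \left(-3\right)\right) - 95) = - (- 142 \left(-4 + 2 \left(-3\right)\right) - 95) = - (- 142 \left(-4 - 6\right) - 95) = - (\left(-142\right) \left(-10\right) - 95) = - (1420 - 95) = \left(-1\right) 1325 = -1325$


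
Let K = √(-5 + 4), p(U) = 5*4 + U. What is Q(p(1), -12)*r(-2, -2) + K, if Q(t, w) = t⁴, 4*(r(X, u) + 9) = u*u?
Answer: -1555848 + I ≈ -1.5558e+6 + 1.0*I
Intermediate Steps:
p(U) = 20 + U
r(X, u) = -9 + u²/4 (r(X, u) = -9 + (u*u)/4 = -9 + u²/4)
K = I (K = √(-1) = I ≈ 1.0*I)
Q(p(1), -12)*r(-2, -2) + K = (20 + 1)⁴*(-9 + (¼)*(-2)²) + I = 21⁴*(-9 + (¼)*4) + I = 194481*(-9 + 1) + I = 194481*(-8) + I = -1555848 + I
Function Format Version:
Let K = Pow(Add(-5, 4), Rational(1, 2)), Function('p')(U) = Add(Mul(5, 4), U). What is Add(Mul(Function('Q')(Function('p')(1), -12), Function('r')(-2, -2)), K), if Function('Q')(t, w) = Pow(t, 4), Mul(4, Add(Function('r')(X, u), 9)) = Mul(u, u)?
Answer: Add(-1555848, I) ≈ Add(-1.5558e+6, Mul(1.0000, I))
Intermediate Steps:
Function('p')(U) = Add(20, U)
Function('r')(X, u) = Add(-9, Mul(Rational(1, 4), Pow(u, 2))) (Function('r')(X, u) = Add(-9, Mul(Rational(1, 4), Mul(u, u))) = Add(-9, Mul(Rational(1, 4), Pow(u, 2))))
K = I (K = Pow(-1, Rational(1, 2)) = I ≈ Mul(1.0000, I))
Add(Mul(Function('Q')(Function('p')(1), -12), Function('r')(-2, -2)), K) = Add(Mul(Pow(Add(20, 1), 4), Add(-9, Mul(Rational(1, 4), Pow(-2, 2)))), I) = Add(Mul(Pow(21, 4), Add(-9, Mul(Rational(1, 4), 4))), I) = Add(Mul(194481, Add(-9, 1)), I) = Add(Mul(194481, -8), I) = Add(-1555848, I)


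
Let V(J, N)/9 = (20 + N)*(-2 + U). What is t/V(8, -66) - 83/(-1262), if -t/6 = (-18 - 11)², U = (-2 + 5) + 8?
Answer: 1112885/783702 ≈ 1.4200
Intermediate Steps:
U = 11 (U = 3 + 8 = 11)
t = -5046 (t = -6*(-18 - 11)² = -6*(-29)² = -6*841 = -5046)
V(J, N) = 1620 + 81*N (V(J, N) = 9*((20 + N)*(-2 + 11)) = 9*((20 + N)*9) = 9*(180 + 9*N) = 1620 + 81*N)
t/V(8, -66) - 83/(-1262) = -5046/(1620 + 81*(-66)) - 83/(-1262) = -5046/(1620 - 5346) - 83*(-1/1262) = -5046/(-3726) + 83/1262 = -5046*(-1/3726) + 83/1262 = 841/621 + 83/1262 = 1112885/783702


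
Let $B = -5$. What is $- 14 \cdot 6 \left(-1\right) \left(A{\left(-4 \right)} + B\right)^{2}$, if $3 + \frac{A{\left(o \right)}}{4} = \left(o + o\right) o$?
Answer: $1034964$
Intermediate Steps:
$A{\left(o \right)} = -12 + 8 o^{2}$ ($A{\left(o \right)} = -12 + 4 \left(o + o\right) o = -12 + 4 \cdot 2 o o = -12 + 4 \cdot 2 o^{2} = -12 + 8 o^{2}$)
$- 14 \cdot 6 \left(-1\right) \left(A{\left(-4 \right)} + B\right)^{2} = - 14 \cdot 6 \left(-1\right) \left(\left(-12 + 8 \left(-4\right)^{2}\right) - 5\right)^{2} = \left(-14\right) \left(-6\right) \left(\left(-12 + 8 \cdot 16\right) - 5\right)^{2} = 84 \left(\left(-12 + 128\right) - 5\right)^{2} = 84 \left(116 - 5\right)^{2} = 84 \cdot 111^{2} = 84 \cdot 12321 = 1034964$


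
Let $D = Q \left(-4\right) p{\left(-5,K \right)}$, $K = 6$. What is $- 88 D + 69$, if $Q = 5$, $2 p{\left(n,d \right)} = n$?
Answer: $-4331$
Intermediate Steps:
$p{\left(n,d \right)} = \frac{n}{2}$
$D = 50$ ($D = 5 \left(-4\right) \frac{1}{2} \left(-5\right) = \left(-20\right) \left(- \frac{5}{2}\right) = 50$)
$- 88 D + 69 = \left(-88\right) 50 + 69 = -4400 + 69 = -4331$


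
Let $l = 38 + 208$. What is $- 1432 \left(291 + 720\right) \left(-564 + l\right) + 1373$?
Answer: $460386509$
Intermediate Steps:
$l = 246$
$- 1432 \left(291 + 720\right) \left(-564 + l\right) + 1373 = - 1432 \left(291 + 720\right) \left(-564 + 246\right) + 1373 = - 1432 \cdot 1011 \left(-318\right) + 1373 = \left(-1432\right) \left(-321498\right) + 1373 = 460385136 + 1373 = 460386509$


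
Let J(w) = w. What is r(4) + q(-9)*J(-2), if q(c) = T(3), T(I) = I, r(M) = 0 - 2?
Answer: -8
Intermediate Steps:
r(M) = -2
q(c) = 3
r(4) + q(-9)*J(-2) = -2 + 3*(-2) = -2 - 6 = -8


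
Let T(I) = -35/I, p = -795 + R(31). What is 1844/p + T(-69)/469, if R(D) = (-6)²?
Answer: -123493/50853 ≈ -2.4284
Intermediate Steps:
R(D) = 36
p = -759 (p = -795 + 36 = -759)
1844/p + T(-69)/469 = 1844/(-759) - 35/(-69)/469 = 1844*(-1/759) - 35*(-1/69)*(1/469) = -1844/759 + (35/69)*(1/469) = -1844/759 + 5/4623 = -123493/50853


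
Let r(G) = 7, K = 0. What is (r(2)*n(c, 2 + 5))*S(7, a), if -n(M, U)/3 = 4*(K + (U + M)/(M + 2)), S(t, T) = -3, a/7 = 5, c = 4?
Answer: 462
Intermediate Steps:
a = 35 (a = 7*5 = 35)
n(M, U) = -12*(M + U)/(2 + M) (n(M, U) = -12*(0 + (U + M)/(M + 2)) = -12*(0 + (M + U)/(2 + M)) = -12*(M + U)/(2 + M))
(r(2)*n(c, 2 + 5))*S(7, a) = (7*(12*(-1*4 - (2 + 5))/(2 + 4)))*(-3) = (7*(12*(-4 - 1*7)/6))*(-3) = (7*(12*(⅙)*(-4 - 7)))*(-3) = (7*(12*(⅙)*(-11)))*(-3) = (7*(-22))*(-3) = -154*(-3) = 462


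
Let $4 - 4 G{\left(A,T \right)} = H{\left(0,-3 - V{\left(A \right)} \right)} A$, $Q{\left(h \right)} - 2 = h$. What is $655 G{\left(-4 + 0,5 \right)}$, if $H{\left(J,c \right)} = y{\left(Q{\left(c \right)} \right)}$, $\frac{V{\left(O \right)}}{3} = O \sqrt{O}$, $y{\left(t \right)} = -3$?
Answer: $-1310$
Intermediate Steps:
$Q{\left(h \right)} = 2 + h$
$V{\left(O \right)} = 3 O^{\frac{3}{2}}$ ($V{\left(O \right)} = 3 O \sqrt{O} = 3 O^{\frac{3}{2}}$)
$H{\left(J,c \right)} = -3$
$G{\left(A,T \right)} = 1 + \frac{3 A}{4}$ ($G{\left(A,T \right)} = 1 - \frac{\left(-3\right) A}{4} = 1 + \frac{3 A}{4}$)
$655 G{\left(-4 + 0,5 \right)} = 655 \left(1 + \frac{3 \left(-4 + 0\right)}{4}\right) = 655 \left(1 + \frac{3}{4} \left(-4\right)\right) = 655 \left(1 - 3\right) = 655 \left(-2\right) = -1310$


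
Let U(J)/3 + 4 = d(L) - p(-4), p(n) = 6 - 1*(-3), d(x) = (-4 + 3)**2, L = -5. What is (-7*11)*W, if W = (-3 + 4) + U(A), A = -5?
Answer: 2695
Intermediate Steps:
d(x) = 1 (d(x) = (-1)**2 = 1)
p(n) = 9 (p(n) = 6 + 3 = 9)
U(J) = -36 (U(J) = -12 + 3*(1 - 1*9) = -12 + 3*(1 - 9) = -12 + 3*(-8) = -12 - 24 = -36)
W = -35 (W = (-3 + 4) - 36 = 1 - 36 = -35)
(-7*11)*W = -7*11*(-35) = -77*(-35) = 2695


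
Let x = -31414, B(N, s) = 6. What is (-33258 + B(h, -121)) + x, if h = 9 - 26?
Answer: -64666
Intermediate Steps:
h = -17
(-33258 + B(h, -121)) + x = (-33258 + 6) - 31414 = -33252 - 31414 = -64666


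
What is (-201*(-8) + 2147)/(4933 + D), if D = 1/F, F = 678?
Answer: 509178/668915 ≈ 0.76120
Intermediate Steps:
D = 1/678 ≈ 0.0014749
(-201*(-8) + 2147)/(4933 + D) = (-201*(-8) + 2147)/(4933 + 1/678) = (1608 + 2147)/(3344575/678) = 3755*(678/3344575) = 509178/668915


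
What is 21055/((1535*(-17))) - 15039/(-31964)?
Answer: -56111863/166820116 ≈ -0.33636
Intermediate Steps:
21055/((1535*(-17))) - 15039/(-31964) = 21055/(-26095) - 15039*(-1/31964) = 21055*(-1/26095) + 15039/31964 = -4211/5219 + 15039/31964 = -56111863/166820116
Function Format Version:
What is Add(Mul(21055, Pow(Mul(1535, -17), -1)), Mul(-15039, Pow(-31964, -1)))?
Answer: Rational(-56111863, 166820116) ≈ -0.33636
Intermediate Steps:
Add(Mul(21055, Pow(Mul(1535, -17), -1)), Mul(-15039, Pow(-31964, -1))) = Add(Mul(21055, Pow(-26095, -1)), Mul(-15039, Rational(-1, 31964))) = Add(Mul(21055, Rational(-1, 26095)), Rational(15039, 31964)) = Add(Rational(-4211, 5219), Rational(15039, 31964)) = Rational(-56111863, 166820116)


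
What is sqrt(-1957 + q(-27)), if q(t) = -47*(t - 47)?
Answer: 39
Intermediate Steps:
q(t) = 2209 - 47*t (q(t) = -47*(-47 + t) = 2209 - 47*t)
sqrt(-1957 + q(-27)) = sqrt(-1957 + (2209 - 47*(-27))) = sqrt(-1957 + (2209 + 1269)) = sqrt(-1957 + 3478) = sqrt(1521) = 39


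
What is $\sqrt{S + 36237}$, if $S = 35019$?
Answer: $2 \sqrt{17814} \approx 266.94$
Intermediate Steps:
$\sqrt{S + 36237} = \sqrt{35019 + 36237} = \sqrt{71256} = 2 \sqrt{17814}$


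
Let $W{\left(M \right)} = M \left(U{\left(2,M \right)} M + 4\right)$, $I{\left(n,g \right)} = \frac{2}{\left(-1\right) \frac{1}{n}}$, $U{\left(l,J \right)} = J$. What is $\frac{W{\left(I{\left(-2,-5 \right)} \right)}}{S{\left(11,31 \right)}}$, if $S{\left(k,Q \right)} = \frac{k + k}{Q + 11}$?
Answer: $\frac{1680}{11} \approx 152.73$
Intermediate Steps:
$I{\left(n,g \right)} = - 2 n$ ($I{\left(n,g \right)} = 2 \left(- n\right) = - 2 n$)
$S{\left(k,Q \right)} = \frac{2 k}{11 + Q}$
$W{\left(M \right)} = M \left(4 + M^{2}\right)$ ($W{\left(M \right)} = M \left(M M + 4\right) = M \left(M^{2} + 4\right) = M \left(4 + M^{2}\right)$)
$\frac{W{\left(I{\left(-2,-5 \right)} \right)}}{S{\left(11,31 \right)}} = \frac{\left(-2\right) \left(-2\right) \left(4 + \left(\left(-2\right) \left(-2\right)\right)^{2}\right)}{2 \cdot 11 \frac{1}{11 + 31}} = \frac{4 \left(4 + 4^{2}\right)}{2 \cdot 11 \cdot \frac{1}{42}} = \frac{4 \left(4 + 16\right)}{2 \cdot 11 \cdot \frac{1}{42}} = \frac{4 \cdot 20}{\frac{11}{21}} = 80 \cdot \frac{21}{11} = \frac{1680}{11}$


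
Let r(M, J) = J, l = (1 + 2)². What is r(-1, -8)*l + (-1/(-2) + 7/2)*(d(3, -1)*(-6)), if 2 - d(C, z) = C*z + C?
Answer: -120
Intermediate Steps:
d(C, z) = 2 - C - C*z (d(C, z) = 2 - (C*z + C) = 2 - (C + C*z) = 2 + (-C - C*z) = 2 - C - C*z)
l = 9 (l = 3² = 9)
r(-1, -8)*l + (-1/(-2) + 7/2)*(d(3, -1)*(-6)) = -8*9 + (-1/(-2) + 7/2)*((2 - 1*3 - 1*3*(-1))*(-6)) = -72 + (-1*(-½) + 7*(½))*((2 - 3 + 3)*(-6)) = -72 + (½ + 7/2)*(2*(-6)) = -72 + 4*(-12) = -72 - 48 = -120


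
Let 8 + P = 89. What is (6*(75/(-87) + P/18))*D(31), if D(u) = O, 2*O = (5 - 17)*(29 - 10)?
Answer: -72162/29 ≈ -2488.3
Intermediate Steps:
P = 81 (P = -8 + 89 = 81)
O = -114 (O = ((5 - 17)*(29 - 10))/2 = (-12*19)/2 = (½)*(-228) = -114)
D(u) = -114
(6*(75/(-87) + P/18))*D(31) = (6*(75/(-87) + 81/18))*(-114) = (6*(75*(-1/87) + 81*(1/18)))*(-114) = (6*(-25/29 + 9/2))*(-114) = (6*(211/58))*(-114) = (633/29)*(-114) = -72162/29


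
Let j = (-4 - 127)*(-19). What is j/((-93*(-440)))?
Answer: 2489/40920 ≈ 0.060826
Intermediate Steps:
j = 2489 (j = -131*(-19) = 2489)
j/((-93*(-440))) = 2489/((-93*(-440))) = 2489/40920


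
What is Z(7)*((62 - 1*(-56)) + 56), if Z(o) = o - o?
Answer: 0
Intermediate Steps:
Z(o) = 0
Z(7)*((62 - 1*(-56)) + 56) = 0*((62 - 1*(-56)) + 56) = 0*((62 + 56) + 56) = 0*(118 + 56) = 0*174 = 0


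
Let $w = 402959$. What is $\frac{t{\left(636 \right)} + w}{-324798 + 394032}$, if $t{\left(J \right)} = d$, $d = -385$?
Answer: $\frac{201287}{34617} \approx 5.8147$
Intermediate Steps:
$t{\left(J \right)} = -385$
$\frac{t{\left(636 \right)} + w}{-324798 + 394032} = \frac{-385 + 402959}{-324798 + 394032} = \frac{402574}{69234} = 402574 \cdot \frac{1}{69234} = \frac{201287}{34617}$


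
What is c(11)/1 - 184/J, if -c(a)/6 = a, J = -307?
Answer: -20078/307 ≈ -65.401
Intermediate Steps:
c(a) = -6*a
c(11)/1 - 184/J = -6*11/1 - 184/(-307) = -66*1 - 184*(-1/307) = -66 + 184/307 = -20078/307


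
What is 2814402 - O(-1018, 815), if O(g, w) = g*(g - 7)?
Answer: 1770952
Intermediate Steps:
O(g, w) = g*(-7 + g)
2814402 - O(-1018, 815) = 2814402 - (-1018)*(-7 - 1018) = 2814402 - (-1018)*(-1025) = 2814402 - 1*1043450 = 2814402 - 1043450 = 1770952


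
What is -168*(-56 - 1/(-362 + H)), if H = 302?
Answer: 47026/5 ≈ 9405.2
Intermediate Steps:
-168*(-56 - 1/(-362 + H)) = -168*(-56 - 1/(-362 + 302)) = -168*(-56 - 1/(-60)) = -168*(-56 - 1*(-1/60)) = -168*(-56 + 1/60) = -168*(-3359/60) = 47026/5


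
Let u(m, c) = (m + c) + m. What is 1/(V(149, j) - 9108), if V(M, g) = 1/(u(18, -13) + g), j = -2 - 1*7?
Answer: -14/127511 ≈ -0.00010979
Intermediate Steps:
u(m, c) = c + 2*m (u(m, c) = (c + m) + m = c + 2*m)
j = -9 (j = -2 - 7 = -9)
V(M, g) = 1/(23 + g) (V(M, g) = 1/((-13 + 2*18) + g) = 1/((-13 + 36) + g) = 1/(23 + g))
1/(V(149, j) - 9108) = 1/(1/(23 - 9) - 9108) = 1/(1/14 - 9108) = 1/(-127511/14) = -14/127511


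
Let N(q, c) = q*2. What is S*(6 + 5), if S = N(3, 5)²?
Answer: 396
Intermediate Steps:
N(q, c) = 2*q
S = 36 (S = (2*3)² = 6² = 36)
S*(6 + 5) = 36*(6 + 5) = 36*11 = 396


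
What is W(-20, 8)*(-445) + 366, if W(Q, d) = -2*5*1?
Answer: 4816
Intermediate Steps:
W(Q, d) = -10 (W(Q, d) = -10*1 = -10)
W(-20, 8)*(-445) + 366 = -10*(-445) + 366 = 4450 + 366 = 4816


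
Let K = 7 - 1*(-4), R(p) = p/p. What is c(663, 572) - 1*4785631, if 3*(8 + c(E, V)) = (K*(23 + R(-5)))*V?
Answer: -4735303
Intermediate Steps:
R(p) = 1
K = 11 (K = 7 + 4 = 11)
c(E, V) = -8 + 88*V (c(E, V) = -8 + ((11*(23 + 1))*V)/3 = -8 + ((11*24)*V)/3 = -8 + (264*V)/3 = -8 + 88*V)
c(663, 572) - 1*4785631 = (-8 + 88*572) - 1*4785631 = (-8 + 50336) - 4785631 = 50328 - 4785631 = -4735303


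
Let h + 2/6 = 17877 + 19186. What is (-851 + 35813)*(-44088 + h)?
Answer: -245619704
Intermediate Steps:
h = 111188/3 (h = -⅓ + (17877 + 19186) = -⅓ + 37063 = 111188/3 ≈ 37063.)
(-851 + 35813)*(-44088 + h) = (-851 + 35813)*(-44088 + 111188/3) = 34962*(-21076/3) = -245619704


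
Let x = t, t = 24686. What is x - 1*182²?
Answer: -8438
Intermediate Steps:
x = 24686
x - 1*182² = 24686 - 1*182² = 24686 - 1*33124 = 24686 - 33124 = -8438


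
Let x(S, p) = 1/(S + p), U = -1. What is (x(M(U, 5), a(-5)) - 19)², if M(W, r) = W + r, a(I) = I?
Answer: 400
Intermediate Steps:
(x(M(U, 5), a(-5)) - 19)² = (1/((-1 + 5) - 5) - 19)² = (1/(4 - 5) - 19)² = (1/(-1) - 19)² = (-1 - 19)² = (-20)² = 400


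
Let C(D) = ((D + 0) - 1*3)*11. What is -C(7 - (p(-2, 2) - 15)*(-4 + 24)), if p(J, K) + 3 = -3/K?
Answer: -4334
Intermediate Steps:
p(J, K) = -3 - 3/K
C(D) = -33 + 11*D (C(D) = (D - 3)*11 = (-3 + D)*11 = -33 + 11*D)
-C(7 - (p(-2, 2) - 15)*(-4 + 24)) = -(-33 + 11*(7 - ((-3 - 3/2) - 15)*(-4 + 24))) = -(-33 + 11*(7 - ((-3 - 3*½) - 15)*20)) = -(-33 + 11*(7 - ((-3 - 3/2) - 15)*20)) = -(-33 + 11*(7 - (-9/2 - 15)*20)) = -(-33 + 11*(7 - (-39)*20/2)) = -(-33 + 11*(7 - 1*(-390))) = -(-33 + 11*(7 + 390)) = -(-33 + 11*397) = -(-33 + 4367) = -1*4334 = -4334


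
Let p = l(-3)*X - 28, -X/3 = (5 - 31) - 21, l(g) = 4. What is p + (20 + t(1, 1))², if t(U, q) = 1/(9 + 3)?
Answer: 135265/144 ≈ 939.34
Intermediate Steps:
t(U, q) = 1/12
X = 141 (X = -3*((5 - 31) - 21) = -3*(-26 - 21) = -3*(-47) = 141)
p = 536 (p = 4*141 - 28 = 564 - 28 = 536)
p + (20 + t(1, 1))² = 536 + (20 + 1/12)² = 536 + (241/12)² = 536 + 58081/144 = 135265/144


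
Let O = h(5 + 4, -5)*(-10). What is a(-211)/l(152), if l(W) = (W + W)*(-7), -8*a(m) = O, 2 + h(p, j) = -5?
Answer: 5/1216 ≈ 0.0041118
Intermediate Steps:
h(p, j) = -7 (h(p, j) = -2 - 5 = -7)
O = 70 (O = -7*(-10) = 70)
a(m) = -35/4 (a(m) = -⅛*70 = -35/4)
l(W) = -14*W (l(W) = (2*W)*(-7) = -14*W)
a(-211)/l(152) = -35/(4*((-14*152))) = -35/4/(-2128) = -35/4*(-1/2128) = 5/1216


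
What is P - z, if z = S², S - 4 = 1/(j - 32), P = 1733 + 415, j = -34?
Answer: 9287519/4356 ≈ 2132.1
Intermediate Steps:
P = 2148
S = 263/66 (S = 4 + 1/(-34 - 32) = 4 + 1/(-66) = 4 - 1/66 = 263/66 ≈ 3.9848)
z = 69169/4356 (z = (263/66)² = 69169/4356 ≈ 15.879)
P - z = 2148 - 1*69169/4356 = 2148 - 69169/4356 = 9287519/4356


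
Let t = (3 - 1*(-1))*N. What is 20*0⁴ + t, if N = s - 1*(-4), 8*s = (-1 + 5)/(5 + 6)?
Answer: 178/11 ≈ 16.182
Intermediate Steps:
s = 1/22 (s = ((-1 + 5)/(5 + 6))/8 = (4/11)/8 = (4*(1/11))/8 = (⅛)*(4/11) = 1/22 ≈ 0.045455)
N = 89/22 (N = 1/22 - 1*(-4) = 1/22 + 4 = 89/22 ≈ 4.0455)
t = 178/11 (t = (3 - 1*(-1))*(89/22) = (3 + 1)*(89/22) = 4*(89/22) = 178/11 ≈ 16.182)
20*0⁴ + t = 20*0⁴ + 178/11 = 20*0 + 178/11 = 0 + 178/11 = 178/11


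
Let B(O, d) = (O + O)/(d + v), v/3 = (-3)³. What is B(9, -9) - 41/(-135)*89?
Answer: 3622/135 ≈ 26.830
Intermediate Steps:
v = -81 (v = 3*(-3)³ = 3*(-27) = -81)
B(O, d) = 2*O/(-81 + d) (B(O, d) = (O + O)/(d - 81) = (2*O)/(-81 + d) = 2*O/(-81 + d))
B(9, -9) - 41/(-135)*89 = 2*9/(-81 - 9) - 41/(-135)*89 = 2*9/(-90) - 41*(-1/135)*89 = 2*9*(-1/90) + (41/135)*89 = -⅕ + 3649/135 = 3622/135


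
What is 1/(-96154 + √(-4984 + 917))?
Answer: -96154/9245595783 - 7*I*√83/9245595783 ≈ -1.04e-5 - 6.8977e-9*I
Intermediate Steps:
1/(-96154 + √(-4984 + 917)) = 1/(-96154 + √(-4067)) = 1/(-96154 + 7*I*√83)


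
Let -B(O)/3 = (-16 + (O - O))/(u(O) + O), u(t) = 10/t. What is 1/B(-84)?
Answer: -3533/2016 ≈ -1.7525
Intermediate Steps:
B(O) = 48/(O + 10/O) (B(O) = -3*(-16 + (O - O))/(10/O + O) = -3*(-16 + 0)/(O + 10/O) = -(-48)/(O + 10/O) = 48/(O + 10/O))
1/B(-84) = 1/(48*(-84)/(10 + (-84)**2)) = 1/(48*(-84)/(10 + 7056)) = 1/(48*(-84)/7066) = 1/(48*(-84)*(1/7066)) = 1/(-2016/3533) = -3533/2016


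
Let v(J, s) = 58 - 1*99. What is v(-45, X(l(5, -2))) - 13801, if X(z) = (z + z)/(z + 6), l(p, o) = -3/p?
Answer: -13842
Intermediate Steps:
X(z) = 2*z/(6 + z) (X(z) = (2*z)/(6 + z) = 2*z/(6 + z))
v(J, s) = -41 (v(J, s) = 58 - 99 = -41)
v(-45, X(l(5, -2))) - 13801 = -41 - 13801 = -13842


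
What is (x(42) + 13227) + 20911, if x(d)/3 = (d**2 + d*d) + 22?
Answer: 44788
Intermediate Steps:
x(d) = 66 + 6*d**2 (x(d) = 3*((d**2 + d*d) + 22) = 3*((d**2 + d**2) + 22) = 3*(2*d**2 + 22) = 3*(22 + 2*d**2) = 66 + 6*d**2)
(x(42) + 13227) + 20911 = ((66 + 6*42**2) + 13227) + 20911 = ((66 + 6*1764) + 13227) + 20911 = ((66 + 10584) + 13227) + 20911 = (10650 + 13227) + 20911 = 23877 + 20911 = 44788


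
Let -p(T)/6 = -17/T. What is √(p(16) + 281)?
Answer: 11*√38/4 ≈ 16.952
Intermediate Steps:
p(T) = 102/T (p(T) = -(-102)/T = 102/T)
√(p(16) + 281) = √(102/16 + 281) = √(102*(1/16) + 281) = √(51/8 + 281) = √(2299/8) = 11*√38/4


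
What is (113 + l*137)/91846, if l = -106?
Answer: -14409/91846 ≈ -0.15688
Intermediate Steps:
(113 + l*137)/91846 = (113 - 106*137)/91846 = (113 - 14522)*(1/91846) = -14409*1/91846 = -14409/91846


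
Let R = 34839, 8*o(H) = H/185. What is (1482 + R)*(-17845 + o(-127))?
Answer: -959264015367/1480 ≈ -6.4815e+8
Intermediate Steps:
o(H) = H/1480 (o(H) = (H/185)/8 = H/1480)
(1482 + R)*(-17845 + o(-127)) = (1482 + 34839)*(-17845 + (1/1480)*(-127)) = 36321*(-17845 - 127/1480) = 36321*(-26410727/1480) = -959264015367/1480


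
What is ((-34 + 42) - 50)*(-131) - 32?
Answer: 5470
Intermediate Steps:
((-34 + 42) - 50)*(-131) - 32 = (8 - 50)*(-131) - 32 = -42*(-131) - 32 = 5502 - 32 = 5470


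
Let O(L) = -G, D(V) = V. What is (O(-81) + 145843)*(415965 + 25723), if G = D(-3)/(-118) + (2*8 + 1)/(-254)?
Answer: 482677490024080/7493 ≈ 6.4417e+10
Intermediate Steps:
G = -311/7493 (G = -3/(-118) + (2*8 + 1)/(-254) = -3*(-1/118) + (16 + 1)*(-1/254) = 3/118 + 17*(-1/254) = 3/118 - 17/254 = -311/7493 ≈ -0.041505)
O(L) = 311/7493 (O(L) = -1*(-311/7493) = 311/7493)
(O(-81) + 145843)*(415965 + 25723) = (311/7493 + 145843)*(415965 + 25723) = (1092801910/7493)*441688 = 482677490024080/7493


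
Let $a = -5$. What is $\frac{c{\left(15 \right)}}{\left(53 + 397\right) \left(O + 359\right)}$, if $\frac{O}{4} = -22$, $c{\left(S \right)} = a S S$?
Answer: $- \frac{5}{542} \approx -0.0092251$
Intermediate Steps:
$c{\left(S \right)} = - 5 S^{2}$ ($c{\left(S \right)} = - 5 S S = - 5 S^{2}$)
$O = -88$ ($O = 4 \left(-22\right) = -88$)
$\frac{c{\left(15 \right)}}{\left(53 + 397\right) \left(O + 359\right)} = \frac{\left(-5\right) 15^{2}}{\left(53 + 397\right) \left(-88 + 359\right)} = \frac{\left(-5\right) 225}{450 \cdot 271} = - \frac{1125}{121950} = \left(-1125\right) \frac{1}{121950} = - \frac{5}{542}$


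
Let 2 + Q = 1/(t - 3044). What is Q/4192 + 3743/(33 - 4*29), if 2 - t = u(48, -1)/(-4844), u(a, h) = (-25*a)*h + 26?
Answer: -28899006889067/640820783224 ≈ -45.097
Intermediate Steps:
u(a, h) = 26 - 25*a*h (u(a, h) = -25*a*h + 26 = 26 - 25*a*h)
t = 5457/2422 (t = 2 - (26 - 25*48*(-1))/(-4844) = 2 - (26 + 1200)*(-1)/4844 = 2 - 1226*(-1)/4844 = 2 - 1*(-613/2422) = 2 + 613/2422 = 5457/2422 ≈ 2.2531)
Q = -14736644/7367111 (Q = -2 + 1/(5457/2422 - 3044) = -2 + 1/(-7367111/2422) = -2 - 2422/7367111 = -14736644/7367111 ≈ -2.0003)
Q/4192 + 3743/(33 - 4*29) = -14736644/7367111/4192 + 3743/(33 - 4*29) = -14736644/7367111*1/4192 + 3743/(33 - 116) = -3684161/7720732328 + 3743/(-83) = -3684161/7720732328 + 3743*(-1/83) = -3684161/7720732328 - 3743/83 = -28899006889067/640820783224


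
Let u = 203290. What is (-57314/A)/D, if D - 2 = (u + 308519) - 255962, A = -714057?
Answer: 57314/182690769393 ≈ 3.1372e-7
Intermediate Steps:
D = 255849 (D = 2 + ((203290 + 308519) - 255962) = 2 + (511809 - 255962) = 2 + 255847 = 255849)
(-57314/A)/D = -57314/(-714057)/255849 = -57314*(-1/714057)*(1/255849) = (57314/714057)*(1/255849) = 57314/182690769393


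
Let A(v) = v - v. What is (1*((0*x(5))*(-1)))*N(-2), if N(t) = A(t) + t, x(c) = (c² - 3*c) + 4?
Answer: 0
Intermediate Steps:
x(c) = 4 + c² - 3*c
A(v) = 0
N(t) = t (N(t) = 0 + t = t)
(1*((0*x(5))*(-1)))*N(-2) = (1*((0*(4 + 5² - 3*5))*(-1)))*(-2) = (1*((0*(4 + 25 - 15))*(-1)))*(-2) = (1*((0*14)*(-1)))*(-2) = (1*(0*(-1)))*(-2) = (1*0)*(-2) = 0*(-2) = 0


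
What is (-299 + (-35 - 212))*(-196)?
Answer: 107016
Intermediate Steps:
(-299 + (-35 - 212))*(-196) = (-299 - 247)*(-196) = -546*(-196) = 107016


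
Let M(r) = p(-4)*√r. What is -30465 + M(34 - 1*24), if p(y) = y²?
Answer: -30465 + 16*√10 ≈ -30414.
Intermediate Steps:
M(r) = 16*√r (M(r) = (-4)²*√r = 16*√r)
-30465 + M(34 - 1*24) = -30465 + 16*√(34 - 1*24) = -30465 + 16*√(34 - 24) = -30465 + 16*√10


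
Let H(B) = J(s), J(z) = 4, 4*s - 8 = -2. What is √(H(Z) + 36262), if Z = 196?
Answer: √36266 ≈ 190.44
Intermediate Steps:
s = 3/2 (s = 2 + (¼)*(-2) = 2 - ½ = 3/2 ≈ 1.5000)
H(B) = 4
√(H(Z) + 36262) = √(4 + 36262) = √36266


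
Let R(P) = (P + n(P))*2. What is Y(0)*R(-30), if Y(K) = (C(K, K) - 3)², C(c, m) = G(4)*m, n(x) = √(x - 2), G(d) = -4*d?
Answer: -540 + 72*I*√2 ≈ -540.0 + 101.82*I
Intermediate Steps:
n(x) = √(-2 + x)
C(c, m) = -16*m (C(c, m) = (-4*4)*m = -16*m)
R(P) = 2*P + 2*√(-2 + P) (R(P) = (P + √(-2 + P))*2 = 2*P + 2*√(-2 + P))
Y(K) = (-3 - 16*K)² (Y(K) = (-16*K - 3)² = (-3 - 16*K)²)
Y(0)*R(-30) = (3 + 16*0)²*(2*(-30) + 2*√(-2 - 30)) = (3 + 0)²*(-60 + 2*√(-32)) = 3²*(-60 + 2*(4*I*√2)) = 9*(-60 + 8*I*√2) = -540 + 72*I*√2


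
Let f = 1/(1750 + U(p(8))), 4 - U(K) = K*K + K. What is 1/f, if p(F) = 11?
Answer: 1622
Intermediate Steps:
U(K) = 4 - K - K² (U(K) = 4 - (K*K + K) = 4 - (K² + K) = 4 - (K + K²) = 4 + (-K - K²) = 4 - K - K²)
f = 1/1622 (f = 1/(1750 + (4 - 1*11 - 1*11²)) = 1/(1750 + (4 - 11 - 1*121)) = 1/(1750 + (4 - 11 - 121)) = 1/(1750 - 128) = 1/1622 ≈ 0.00061652)
1/f = 1/(1/1622) = 1622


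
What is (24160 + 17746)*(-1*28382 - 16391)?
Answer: -1876257338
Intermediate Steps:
(24160 + 17746)*(-1*28382 - 16391) = 41906*(-28382 - 16391) = 41906*(-44773) = -1876257338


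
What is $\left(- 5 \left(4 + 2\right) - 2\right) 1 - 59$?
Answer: $-91$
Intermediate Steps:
$\left(- 5 \left(4 + 2\right) - 2\right) 1 - 59 = \left(\left(-5\right) 6 - 2\right) 1 - 59 = \left(-30 - 2\right) 1 - 59 = \left(-32\right) 1 - 59 = -32 - 59 = -91$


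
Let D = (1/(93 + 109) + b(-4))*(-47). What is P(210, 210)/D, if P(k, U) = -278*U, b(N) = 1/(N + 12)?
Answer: 449248/47 ≈ 9558.5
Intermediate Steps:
b(N) = 1/(12 + N)
D = -4935/808 (D = (1/(93 + 109) + 1/(12 - 4))*(-47) = (1/202 + 1/8)*(-47) = (1/202 + ⅛)*(-47) = (105/808)*(-47) = -4935/808 ≈ -6.1077)
P(210, 210)/D = (-278*210)/(-4935/808) = -58380*(-808/4935) = 449248/47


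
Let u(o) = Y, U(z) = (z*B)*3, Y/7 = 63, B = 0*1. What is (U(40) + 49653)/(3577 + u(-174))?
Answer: 49653/4018 ≈ 12.358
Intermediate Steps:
B = 0
Y = 441 (Y = 7*63 = 441)
U(z) = 0 (U(z) = (z*0)*3 = 0*3 = 0)
u(o) = 441
(U(40) + 49653)/(3577 + u(-174)) = (0 + 49653)/(3577 + 441) = 49653/4018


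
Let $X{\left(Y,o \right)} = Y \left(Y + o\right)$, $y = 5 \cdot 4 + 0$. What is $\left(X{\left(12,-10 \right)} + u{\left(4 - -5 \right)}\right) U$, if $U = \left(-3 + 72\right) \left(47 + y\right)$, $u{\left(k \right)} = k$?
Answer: $152559$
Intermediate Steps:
$y = 20$ ($y = 20 + 0 = 20$)
$U = 4623$ ($U = \left(-3 + 72\right) \left(47 + 20\right) = 69 \cdot 67 = 4623$)
$\left(X{\left(12,-10 \right)} + u{\left(4 - -5 \right)}\right) U = \left(12 \left(12 - 10\right) + \left(4 - -5\right)\right) 4623 = \left(12 \cdot 2 + \left(4 + 5\right)\right) 4623 = \left(24 + 9\right) 4623 = 33 \cdot 4623 = 152559$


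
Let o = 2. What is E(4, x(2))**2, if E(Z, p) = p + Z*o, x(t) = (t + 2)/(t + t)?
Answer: 81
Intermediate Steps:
x(t) = (2 + t)/(2*t) (x(t) = (2 + t)/((2*t)) = (2 + t)*(1/(2*t)) = (2 + t)/(2*t))
E(Z, p) = p + 2*Z (E(Z, p) = p + Z*2 = p + 2*Z)
E(4, x(2))**2 = ((1/2)*(2 + 2)/2 + 2*4)**2 = ((1/2)*(1/2)*4 + 8)**2 = (1 + 8)**2 = 9**2 = 81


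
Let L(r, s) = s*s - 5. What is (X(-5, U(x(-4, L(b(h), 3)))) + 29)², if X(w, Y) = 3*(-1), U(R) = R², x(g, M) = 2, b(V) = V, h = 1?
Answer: 676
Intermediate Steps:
L(r, s) = -5 + s² (L(r, s) = s² - 5 = -5 + s²)
X(w, Y) = -3
(X(-5, U(x(-4, L(b(h), 3)))) + 29)² = (-3 + 29)² = 26² = 676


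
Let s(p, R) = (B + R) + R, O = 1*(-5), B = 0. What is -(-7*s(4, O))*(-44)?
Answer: 3080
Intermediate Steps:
O = -5
s(p, R) = 2*R (s(p, R) = (0 + R) + R = R + R = 2*R)
-(-7*s(4, O))*(-44) = -(-14*(-5))*(-44) = -(-7*(-10))*(-44) = -70*(-44) = -1*(-3080) = 3080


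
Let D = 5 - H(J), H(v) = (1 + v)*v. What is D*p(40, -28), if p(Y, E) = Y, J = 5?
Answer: -1000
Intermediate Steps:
H(v) = v*(1 + v)
D = -25 (D = 5 - 5*(1 + 5) = 5 - 5*6 = 5 - 1*30 = 5 - 30 = -25)
D*p(40, -28) = -25*40 = -1000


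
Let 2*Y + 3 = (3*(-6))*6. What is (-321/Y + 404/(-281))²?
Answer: 2041774596/108097609 ≈ 18.888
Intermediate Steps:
Y = -111/2 (Y = -3/2 + ((3*(-6))*6)/2 = -3/2 + (-18*6)/2 = -3/2 + (½)*(-108) = -3/2 - 54 = -111/2 ≈ -55.500)
(-321/Y + 404/(-281))² = (-321/(-111/2) + 404/(-281))² = (-321*(-2/111) + 404*(-1/281))² = (214/37 - 404/281)² = (45186/10397)² = 2041774596/108097609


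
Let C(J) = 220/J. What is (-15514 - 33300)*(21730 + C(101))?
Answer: -107144289300/101 ≈ -1.0608e+9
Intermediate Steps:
(-15514 - 33300)*(21730 + C(101)) = (-15514 - 33300)*(21730 + 220/101) = -48814*(21730 + 220*(1/101)) = -48814*(21730 + 220/101) = -48814*2194950/101 = -107144289300/101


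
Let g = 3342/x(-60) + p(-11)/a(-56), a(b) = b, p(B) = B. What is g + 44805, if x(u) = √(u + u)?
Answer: 2509091/56 - 557*I*√30/10 ≈ 44805.0 - 305.08*I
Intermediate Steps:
x(u) = √2*√u (x(u) = √(2*u) = √2*√u)
g = 11/56 - 557*I*√30/10 (g = 3342/((√2*√(-60))) - 11/(-56) = 3342/((√2*(2*I*√15))) - 11*(-1/56) = 3342/((2*I*√30)) + 11/56 = 3342*(-I*√30/60) + 11/56 = -557*I*√30/10 + 11/56 = 11/56 - 557*I*√30/10 ≈ 0.19643 - 305.08*I)
g + 44805 = (11/56 - 557*I*√30/10) + 44805 = 2509091/56 - 557*I*√30/10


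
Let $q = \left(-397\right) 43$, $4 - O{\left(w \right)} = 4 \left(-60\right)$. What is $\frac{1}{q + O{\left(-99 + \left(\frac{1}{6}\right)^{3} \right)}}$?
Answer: $- \frac{1}{16827} \approx -5.9428 \cdot 10^{-5}$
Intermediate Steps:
$O{\left(w \right)} = 244$ ($O{\left(w \right)} = 4 - 4 \left(-60\right) = 4 - -240 = 4 + 240 = 244$)
$q = -17071$
$\frac{1}{q + O{\left(-99 + \left(\frac{1}{6}\right)^{3} \right)}} = \frac{1}{-17071 + 244} = \frac{1}{-16827} = - \frac{1}{16827}$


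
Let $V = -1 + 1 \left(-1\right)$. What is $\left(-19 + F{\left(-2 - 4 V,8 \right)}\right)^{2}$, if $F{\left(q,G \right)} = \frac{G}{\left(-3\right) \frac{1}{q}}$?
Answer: $1225$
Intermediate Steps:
$V = -2$ ($V = -1 - 1 = -2$)
$F{\left(q,G \right)} = - \frac{G q}{3}$ ($F{\left(q,G \right)} = G \left(- \frac{q}{3}\right) = - \frac{G q}{3}$)
$\left(-19 + F{\left(-2 - 4 V,8 \right)}\right)^{2} = \left(-19 - \frac{8 \left(-2 - -8\right)}{3}\right)^{2} = \left(-19 - \frac{8 \left(-2 + 8\right)}{3}\right)^{2} = \left(-19 - \frac{8}{3} \cdot 6\right)^{2} = \left(-19 - 16\right)^{2} = \left(-35\right)^{2} = 1225$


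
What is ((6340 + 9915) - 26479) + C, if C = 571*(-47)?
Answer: -37061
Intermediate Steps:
C = -26837
((6340 + 9915) - 26479) + C = ((6340 + 9915) - 26479) - 26837 = (16255 - 26479) - 26837 = -10224 - 26837 = -37061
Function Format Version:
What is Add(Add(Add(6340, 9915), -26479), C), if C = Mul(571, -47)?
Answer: -37061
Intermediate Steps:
C = -26837
Add(Add(Add(6340, 9915), -26479), C) = Add(Add(Add(6340, 9915), -26479), -26837) = Add(Add(16255, -26479), -26837) = Add(-10224, -26837) = -37061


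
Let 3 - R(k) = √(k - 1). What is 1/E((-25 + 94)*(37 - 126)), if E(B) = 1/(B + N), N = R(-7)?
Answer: -6138 - 2*I*√2 ≈ -6138.0 - 2.8284*I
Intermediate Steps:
R(k) = 3 - √(-1 + k) (R(k) = 3 - √(k - 1) = 3 - √(-1 + k))
N = 3 - 2*I*√2 (N = 3 - √(-1 - 7) = 3 - √(-8) = 3 - 2*I*√2 ≈ 3.0 - 2.8284*I)
E(B) = 1/(3 + B - 2*I*√2) (E(B) = 1/(B + (3 - 2*I*√2)) = 1/(3 + B - 2*I*√2))
1/E((-25 + 94)*(37 - 126)) = 1/(1/(3 + (-25 + 94)*(37 - 126) - 2*I*√2)) = 1/(1/(3 + 69*(-89) - 2*I*√2)) = 1/(1/(3 - 6141 - 2*I*√2)) = 1/(1/(-6138 - 2*I*√2)) = -6138 - 2*I*√2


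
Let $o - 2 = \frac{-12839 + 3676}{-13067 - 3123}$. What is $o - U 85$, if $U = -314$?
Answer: $\frac{432152643}{16190} \approx 26693.0$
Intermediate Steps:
$o = \frac{41543}{16190}$ ($o = 2 + \frac{-12839 + 3676}{-13067 - 3123} = 2 - \frac{9163}{-16190} = 2 - - \frac{9163}{16190} = 2 + \frac{9163}{16190} = \frac{41543}{16190} \approx 2.566$)
$o - U 85 = \frac{41543}{16190} - \left(-314\right) 85 = \frac{41543}{16190} - -26690 = \frac{41543}{16190} + 26690 = \frac{432152643}{16190}$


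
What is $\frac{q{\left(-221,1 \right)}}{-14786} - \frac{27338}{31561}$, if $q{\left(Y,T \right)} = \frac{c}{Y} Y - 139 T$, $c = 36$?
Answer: $- \frac{400968885}{466660946} \approx -0.85923$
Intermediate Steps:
$q{\left(Y,T \right)} = 36 - 139 T$ ($q{\left(Y,T \right)} = \frac{36}{Y} Y - 139 T = 36 - 139 T$)
$\frac{q{\left(-221,1 \right)}}{-14786} - \frac{27338}{31561} = \frac{36 - 139}{-14786} - \frac{27338}{31561} = \left(36 - 139\right) \left(- \frac{1}{14786}\right) - \frac{27338}{31561} = \left(-103\right) \left(- \frac{1}{14786}\right) - \frac{27338}{31561} = \frac{103}{14786} - \frac{27338}{31561} = - \frac{400968885}{466660946}$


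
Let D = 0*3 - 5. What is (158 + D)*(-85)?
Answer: -13005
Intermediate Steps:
D = -5 (D = 0 - 5 = -5)
(158 + D)*(-85) = (158 - 5)*(-85) = 153*(-85) = -13005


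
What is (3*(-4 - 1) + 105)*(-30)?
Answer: -2700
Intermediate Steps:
(3*(-4 - 1) + 105)*(-30) = (3*(-5) + 105)*(-30) = (-15 + 105)*(-30) = 90*(-30) = -2700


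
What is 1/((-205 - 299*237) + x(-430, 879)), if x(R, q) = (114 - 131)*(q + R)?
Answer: -1/78701 ≈ -1.2706e-5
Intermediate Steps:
x(R, q) = -17*R - 17*q (x(R, q) = -17*(R + q) = -17*R - 17*q)
1/((-205 - 299*237) + x(-430, 879)) = 1/((-205 - 299*237) + (-17*(-430) - 17*879)) = 1/((-205 - 70863) + (7310 - 14943)) = 1/(-71068 - 7633) = 1/(-78701) = -1/78701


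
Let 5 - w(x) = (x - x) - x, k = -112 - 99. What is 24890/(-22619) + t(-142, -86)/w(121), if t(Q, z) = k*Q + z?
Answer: 48044936/203571 ≈ 236.01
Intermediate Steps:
k = -211
t(Q, z) = z - 211*Q (t(Q, z) = -211*Q + z = z - 211*Q)
w(x) = 5 + x (w(x) = 5 - ((x - x) - x) = 5 - (0 - x) = 5 - (-1)*x = 5 + x)
24890/(-22619) + t(-142, -86)/w(121) = 24890/(-22619) + (-86 - 211*(-142))/(5 + 121) = 24890*(-1/22619) + (-86 + 29962)/126 = -24890/22619 + 29876*(1/126) = -24890/22619 + 2134/9 = 48044936/203571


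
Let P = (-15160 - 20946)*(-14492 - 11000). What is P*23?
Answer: 21169525496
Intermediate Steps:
P = 920414152 (P = -36106*(-25492) = 920414152)
P*23 = 920414152*23 = 21169525496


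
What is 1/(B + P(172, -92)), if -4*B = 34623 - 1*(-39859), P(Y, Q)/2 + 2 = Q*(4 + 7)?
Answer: -2/41297 ≈ -4.8430e-5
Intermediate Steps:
P(Y, Q) = -4 + 22*Q (P(Y, Q) = -4 + 2*(Q*(4 + 7)) = -4 + 2*(Q*11) = -4 + 2*(11*Q) = -4 + 22*Q)
B = -37241/2 (B = -(34623 - 1*(-39859))/4 = -(34623 + 39859)/4 = -¼*74482 = -37241/2 ≈ -18621.)
1/(B + P(172, -92)) = 1/(-37241/2 + (-4 + 22*(-92))) = 1/(-37241/2 + (-4 - 2024)) = 1/(-37241/2 - 2028) = 1/(-41297/2) = -2/41297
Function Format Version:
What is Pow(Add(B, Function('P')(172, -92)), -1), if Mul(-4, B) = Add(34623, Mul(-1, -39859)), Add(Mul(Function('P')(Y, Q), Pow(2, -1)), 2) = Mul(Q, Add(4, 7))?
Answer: Rational(-2, 41297) ≈ -4.8430e-5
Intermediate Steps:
Function('P')(Y, Q) = Add(-4, Mul(22, Q)) (Function('P')(Y, Q) = Add(-4, Mul(2, Mul(Q, Add(4, 7)))) = Add(-4, Mul(2, Mul(Q, 11))) = Add(-4, Mul(2, Mul(11, Q))) = Add(-4, Mul(22, Q)))
B = Rational(-37241, 2) (B = Mul(Rational(-1, 4), Add(34623, Mul(-1, -39859))) = Mul(Rational(-1, 4), Add(34623, 39859)) = Mul(Rational(-1, 4), 74482) = Rational(-37241, 2) ≈ -18621.)
Pow(Add(B, Function('P')(172, -92)), -1) = Pow(Add(Rational(-37241, 2), Add(-4, Mul(22, -92))), -1) = Pow(Add(Rational(-37241, 2), Add(-4, -2024)), -1) = Pow(Add(Rational(-37241, 2), -2028), -1) = Pow(Rational(-41297, 2), -1) = Rational(-2, 41297)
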